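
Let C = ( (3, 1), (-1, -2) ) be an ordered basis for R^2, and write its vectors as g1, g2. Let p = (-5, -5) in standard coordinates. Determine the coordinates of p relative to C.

[p]_C is the unique c with M c = p, where M has columns g1, g2.
System: 3c_1 - c_2 = -5, c_1 - 2c_2 = -5; solving gives c_1 = -1, c_2 = 2.
Check: -g1 + 2g2 = (-5, -5).

(-1, 2)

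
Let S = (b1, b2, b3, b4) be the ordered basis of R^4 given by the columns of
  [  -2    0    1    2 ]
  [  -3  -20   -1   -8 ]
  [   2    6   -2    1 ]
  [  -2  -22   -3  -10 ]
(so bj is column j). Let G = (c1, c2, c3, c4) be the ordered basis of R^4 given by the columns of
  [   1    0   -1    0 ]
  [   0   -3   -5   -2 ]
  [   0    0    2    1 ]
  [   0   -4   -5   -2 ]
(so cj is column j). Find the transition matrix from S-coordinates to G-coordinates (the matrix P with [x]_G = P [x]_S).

Column j of P is [bj]_G, since P maps S-coordinates to G-coordinates.
Expressing b1 in G: b1 = 0·c1 - c2 + 2c3 - 2c4, so column 1 of P is (0, -1, 2, -2).
Doing the same for each bj gives P = [[0, 2, 0, 2], [-1, 2, 2, 2], [2, 2, -1, 0], [-2, 2, 0, 1]].

[[0, 2, 0, 2], [-1, 2, 2, 2], [2, 2, -1, 0], [-2, 2, 0, 1]]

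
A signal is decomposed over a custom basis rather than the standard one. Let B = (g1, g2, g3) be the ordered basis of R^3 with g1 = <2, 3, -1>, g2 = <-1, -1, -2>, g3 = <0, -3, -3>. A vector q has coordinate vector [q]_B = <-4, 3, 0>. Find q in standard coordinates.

<-11, -15, -2>

By definition q = -4g1 + 3g2 + 0·g3.
Summing componentwise gives <-11, -15, -2>.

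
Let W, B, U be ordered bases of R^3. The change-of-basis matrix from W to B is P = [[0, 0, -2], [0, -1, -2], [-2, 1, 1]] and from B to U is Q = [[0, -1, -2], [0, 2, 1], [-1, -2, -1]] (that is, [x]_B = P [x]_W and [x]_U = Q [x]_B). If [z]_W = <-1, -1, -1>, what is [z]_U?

<-3, 6, -8>

Composing the changes, [z]_U = Q P [z]_W.
Q P = [[4, -1, 0], [-2, -1, -3], [2, 1, 5]]; applying this to <-1, -1, -1> gives <-3, 6, -8>.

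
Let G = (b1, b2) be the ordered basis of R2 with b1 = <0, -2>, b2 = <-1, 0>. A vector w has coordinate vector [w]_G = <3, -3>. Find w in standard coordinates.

w = M [w]_G, where M has columns b1, b2.
Carrying out the matrix-vector product, w = <3, -6>.

<3, -6>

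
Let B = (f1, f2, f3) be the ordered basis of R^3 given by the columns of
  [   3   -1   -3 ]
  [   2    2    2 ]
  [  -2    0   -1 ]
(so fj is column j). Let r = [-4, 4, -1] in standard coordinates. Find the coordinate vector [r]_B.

[0, 1, 1]

We seek scalars with c_1 f1 + ... + c_3 f3 = r; equivalently solve M c = r where the columns of M are f1, ..., f3.
Gaussian elimination on [M | r] yields c = (0, 1, 1).
Check: 0·f1 + f2 + f3 = [-4, 4, -1].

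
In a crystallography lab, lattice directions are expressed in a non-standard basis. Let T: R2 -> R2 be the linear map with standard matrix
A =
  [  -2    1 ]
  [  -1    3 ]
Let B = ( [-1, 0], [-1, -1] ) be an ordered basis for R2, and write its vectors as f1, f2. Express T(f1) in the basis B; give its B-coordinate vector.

[-1, -1]

Column 1 of [T]_B is the B-coordinate vector of T(f1).
In standard coordinates T(f1) = A f1 = [2, 1].
Converting to B: [2, 1] = -f1 - f2, so the coordinate vector is [-1, -1].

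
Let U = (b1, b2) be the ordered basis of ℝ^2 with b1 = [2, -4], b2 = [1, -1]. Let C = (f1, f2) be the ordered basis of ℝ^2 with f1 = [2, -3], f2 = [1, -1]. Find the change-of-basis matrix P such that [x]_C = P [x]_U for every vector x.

[[2, 0], [-2, 1]]

Column j of P is [bj]_C, since P maps U-coordinates to C-coordinates.
Expressing b1 in C: b1 = 2f1 - 2f2, so column 1 of P is [2, -2].
Doing the same for each bj gives P = [[2, 0], [-2, 1]].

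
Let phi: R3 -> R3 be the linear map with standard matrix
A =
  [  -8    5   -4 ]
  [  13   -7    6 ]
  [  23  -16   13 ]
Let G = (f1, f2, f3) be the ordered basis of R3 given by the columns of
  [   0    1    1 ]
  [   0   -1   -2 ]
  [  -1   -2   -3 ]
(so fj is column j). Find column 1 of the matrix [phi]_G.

Compute phi(f1) = A f1 = (4, -6, -13) in standard coordinates.
Then write this in G-coordinates: solve for y in y_1 f1 + ... + y_3 f3 = (4, -6, -13).
This gives y = (3, 2, 2), which is column 1 of [phi]_G.

(3, 2, 2)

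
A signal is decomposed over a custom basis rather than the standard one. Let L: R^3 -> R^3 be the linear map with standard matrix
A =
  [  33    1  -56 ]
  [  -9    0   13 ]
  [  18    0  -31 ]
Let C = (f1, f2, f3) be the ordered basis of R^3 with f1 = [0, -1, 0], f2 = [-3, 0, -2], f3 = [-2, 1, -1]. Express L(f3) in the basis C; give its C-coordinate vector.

Compute L(f3) = A f3 = [-9, 5, -5] in standard coordinates.
Then write this in C-coordinates: solve for y in y_1 f1 + ... + y_3 f3 = [-9, 5, -5].
This gives y = [-2, 1, 3], which is column 3 of [L]_C.

[-2, 1, 3]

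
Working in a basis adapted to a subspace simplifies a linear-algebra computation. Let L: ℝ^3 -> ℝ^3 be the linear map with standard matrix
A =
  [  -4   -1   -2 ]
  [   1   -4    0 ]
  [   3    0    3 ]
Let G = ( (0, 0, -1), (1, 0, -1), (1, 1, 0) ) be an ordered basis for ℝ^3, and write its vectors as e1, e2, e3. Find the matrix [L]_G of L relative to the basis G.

Let P have columns e1, ..., e3. Then [L]_G = P^(-1) A P.
Here det P = -1, so P^(-1) is integer; computing A P first and then P^(-1)(A P) gives [[1, 3, -1], [2, -3, -2], [0, 1, -3]].

[[1, 3, -1], [2, -3, -2], [0, 1, -3]]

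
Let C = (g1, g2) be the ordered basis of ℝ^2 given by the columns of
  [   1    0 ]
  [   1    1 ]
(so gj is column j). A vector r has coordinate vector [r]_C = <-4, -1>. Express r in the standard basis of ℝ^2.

r = M [r]_C, where M has columns g1, g2.
Carrying out the matrix-vector product, r = <-4, -5>.

<-4, -5>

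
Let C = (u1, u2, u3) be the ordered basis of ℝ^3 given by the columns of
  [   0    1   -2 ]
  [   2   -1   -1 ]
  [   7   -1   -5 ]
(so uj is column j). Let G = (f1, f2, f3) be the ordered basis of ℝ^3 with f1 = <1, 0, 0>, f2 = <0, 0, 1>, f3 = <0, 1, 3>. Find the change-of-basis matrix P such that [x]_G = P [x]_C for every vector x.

Column j of P is [uj]_G, since P maps C-coordinates to G-coordinates.
Expressing u1 in G: u1 = 0·f1 + f2 + 2f3, so column 1 of P is <0, 1, 2>.
Doing the same for each uj gives P = [[0, 1, -2], [1, 2, -2], [2, -1, -1]].

[[0, 1, -2], [1, 2, -2], [2, -1, -1]]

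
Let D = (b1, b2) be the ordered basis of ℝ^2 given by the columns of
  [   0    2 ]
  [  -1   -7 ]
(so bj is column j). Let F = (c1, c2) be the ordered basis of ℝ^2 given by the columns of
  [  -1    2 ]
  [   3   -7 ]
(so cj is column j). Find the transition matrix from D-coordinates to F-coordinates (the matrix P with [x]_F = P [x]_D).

Column j of P is [bj]_F, since P maps D-coordinates to F-coordinates.
Expressing b1 in F: b1 = 2c1 + c2, so column 1 of P is <2, 1>.
Doing the same for each bj gives P = [[2, 0], [1, 1]].

[[2, 0], [1, 1]]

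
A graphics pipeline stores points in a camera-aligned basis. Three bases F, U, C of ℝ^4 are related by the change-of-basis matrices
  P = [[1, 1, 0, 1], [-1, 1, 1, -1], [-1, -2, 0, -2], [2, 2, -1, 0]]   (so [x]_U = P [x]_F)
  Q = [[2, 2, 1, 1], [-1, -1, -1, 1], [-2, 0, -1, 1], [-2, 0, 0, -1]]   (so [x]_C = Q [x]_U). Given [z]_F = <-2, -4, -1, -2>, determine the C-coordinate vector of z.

<-15, -16, -9, 27>

Apply P to get U-coordinates <-8, -1, 14, -11>, then Q to get C-coordinates.
The result is [z]_C = <-15, -16, -9, 27>.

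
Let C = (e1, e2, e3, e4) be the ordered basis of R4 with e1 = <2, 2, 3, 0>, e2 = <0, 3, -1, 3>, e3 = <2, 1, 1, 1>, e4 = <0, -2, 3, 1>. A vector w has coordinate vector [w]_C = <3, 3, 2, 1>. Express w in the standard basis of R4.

<10, 15, 11, 12>

The coordinates say w = 3e1 + 3e2 + 2e3 + e4; adding the scaled basis vectors gives <10, 15, 11, 12>.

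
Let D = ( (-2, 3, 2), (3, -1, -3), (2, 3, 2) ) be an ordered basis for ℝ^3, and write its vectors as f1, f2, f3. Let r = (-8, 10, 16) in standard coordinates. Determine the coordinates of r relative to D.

We seek scalars with c_1 f1 + ... + c_3 f3 = r; equivalently solve M c = r where the columns of M are f1, ..., f3.
Row-reducing the augmented matrix [M | r] gives c = (0, -4, 2).
Check: 0·f1 - 4f2 + 2f3 = (-8, 10, 16).

(0, -4, 2)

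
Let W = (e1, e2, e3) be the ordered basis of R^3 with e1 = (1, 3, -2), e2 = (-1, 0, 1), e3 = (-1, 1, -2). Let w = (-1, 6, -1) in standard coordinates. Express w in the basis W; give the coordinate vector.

We seek scalars with c_1 e1 + ... + c_3 e3 = w; equivalently solve M c = w where the columns of M are e1, ..., e3.
Row-reducing the augmented matrix [M | w] gives c = (2, 3, 0).
Check: 2e1 + 3e2 + 0·e3 = (-1, 6, -1).

(2, 3, 0)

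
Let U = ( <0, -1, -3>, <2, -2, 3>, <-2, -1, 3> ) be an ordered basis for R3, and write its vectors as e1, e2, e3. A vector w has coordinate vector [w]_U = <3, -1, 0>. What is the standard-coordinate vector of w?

By definition w = 3e1 - e2 + 0·e3.
Summing componentwise gives <-2, -1, -12>.

<-2, -1, -12>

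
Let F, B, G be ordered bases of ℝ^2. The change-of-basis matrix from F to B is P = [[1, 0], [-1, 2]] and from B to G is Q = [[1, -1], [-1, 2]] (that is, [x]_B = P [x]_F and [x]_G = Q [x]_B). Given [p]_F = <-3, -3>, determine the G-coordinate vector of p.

<0, -3>

Composing the changes, [p]_G = Q P [p]_F.
Q P = [[2, -2], [-3, 4]]; applying this to <-3, -3> gives <0, -3>.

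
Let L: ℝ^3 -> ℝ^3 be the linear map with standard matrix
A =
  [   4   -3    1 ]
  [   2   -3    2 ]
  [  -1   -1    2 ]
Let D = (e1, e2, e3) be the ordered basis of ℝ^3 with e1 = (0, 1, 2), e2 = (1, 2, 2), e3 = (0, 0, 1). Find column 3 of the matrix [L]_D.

(0, 1, 0)

Compute L(e3) = A e3 = (1, 2, 2) in standard coordinates.
Then write this in D-coordinates: solve for y in y_1 e1 + ... + y_3 e3 = (1, 2, 2).
This gives y = (0, 1, 0), which is column 3 of [L]_D.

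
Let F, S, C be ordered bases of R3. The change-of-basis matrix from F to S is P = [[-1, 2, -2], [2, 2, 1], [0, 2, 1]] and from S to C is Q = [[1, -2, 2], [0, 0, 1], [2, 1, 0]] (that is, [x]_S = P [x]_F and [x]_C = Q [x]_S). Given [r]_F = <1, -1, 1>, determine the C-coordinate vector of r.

Apply P to get S-coordinates <-5, 1, -1>, then Q to get C-coordinates.
The result is [r]_C = <-9, -1, -9>.

<-9, -1, -9>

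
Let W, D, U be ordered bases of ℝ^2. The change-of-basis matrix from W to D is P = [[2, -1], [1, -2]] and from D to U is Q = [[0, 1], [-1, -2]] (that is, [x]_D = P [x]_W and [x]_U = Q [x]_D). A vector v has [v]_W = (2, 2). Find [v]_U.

(-2, 2)

First [v]_D = P [v]_W = (2, -2).
Then [v]_U = Q [v]_D = (-2, 2).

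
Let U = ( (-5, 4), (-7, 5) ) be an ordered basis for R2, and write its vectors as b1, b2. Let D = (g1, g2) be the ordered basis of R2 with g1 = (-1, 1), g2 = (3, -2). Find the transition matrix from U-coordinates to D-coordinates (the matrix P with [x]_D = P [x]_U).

Column j of P is [bj]_D, since P maps U-coordinates to D-coordinates.
Expressing b1 in D: b1 = 2g1 - g2, so column 1 of P is (2, -1).
Doing the same for each bj gives P = [[2, 1], [-1, -2]].

[[2, 1], [-1, -2]]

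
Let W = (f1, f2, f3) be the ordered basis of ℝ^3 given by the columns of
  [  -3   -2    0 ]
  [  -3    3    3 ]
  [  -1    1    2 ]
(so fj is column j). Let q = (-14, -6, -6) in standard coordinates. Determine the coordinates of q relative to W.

[q]_W is the unique c with M c = q, where M has columns f1, ..., f3.
Gaussian elimination on [M | q] yields c = (2, 4, -4).
Check: 2f1 + 4f2 - 4f3 = (-14, -6, -6).

(2, 4, -4)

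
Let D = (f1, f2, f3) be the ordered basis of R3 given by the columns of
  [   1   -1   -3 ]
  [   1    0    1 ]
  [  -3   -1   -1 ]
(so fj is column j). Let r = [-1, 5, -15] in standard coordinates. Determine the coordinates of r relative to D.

[r]_D is the unique c with M c = r, where M has columns f1, ..., f3.
Row-reducing the augmented matrix [M | r] gives c = (4, 2, 1).
Check: 4f1 + 2f2 + f3 = [-1, 5, -15].

[4, 2, 1]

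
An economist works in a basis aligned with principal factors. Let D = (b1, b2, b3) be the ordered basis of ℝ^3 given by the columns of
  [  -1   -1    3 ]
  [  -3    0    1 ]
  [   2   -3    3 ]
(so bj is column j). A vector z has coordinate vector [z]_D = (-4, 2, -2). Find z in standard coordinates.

(-4, 10, -20)

The coordinates say z = -4b1 + 2b2 - 2b3; adding the scaled basis vectors gives (-4, 10, -20).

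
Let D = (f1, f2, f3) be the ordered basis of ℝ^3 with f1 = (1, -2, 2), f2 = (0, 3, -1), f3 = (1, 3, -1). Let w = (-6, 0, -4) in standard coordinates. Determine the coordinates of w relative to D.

(-3, 1, -3)

[w]_D is the unique c with M c = w, where M has columns f1, ..., f3.
Solving this 3x3 system gives c = (-3, 1, -3).
Check: -3f1 + f2 - 3f3 = (-6, 0, -4).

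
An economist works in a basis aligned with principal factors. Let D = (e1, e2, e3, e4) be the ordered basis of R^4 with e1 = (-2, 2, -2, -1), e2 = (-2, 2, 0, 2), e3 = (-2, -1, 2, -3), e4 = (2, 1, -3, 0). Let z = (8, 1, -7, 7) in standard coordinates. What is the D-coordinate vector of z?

(1, -2, -4, -1)

Write z = c_1 e1 + ... + c_4 e4 and solve for the c_i.
Solving this 4x4 system gives c = (1, -2, -4, -1).
Check: e1 - 2e2 - 4e3 - e4 = (8, 1, -7, 7).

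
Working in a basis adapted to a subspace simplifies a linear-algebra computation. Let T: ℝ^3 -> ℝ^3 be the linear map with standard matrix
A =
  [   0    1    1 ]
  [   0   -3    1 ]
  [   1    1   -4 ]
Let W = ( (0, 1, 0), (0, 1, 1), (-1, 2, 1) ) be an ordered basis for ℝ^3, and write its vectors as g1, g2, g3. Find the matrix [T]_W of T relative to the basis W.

Let P have columns g1, ..., g3. Then [T]_W = P^(-1) A P.
Here det P = -1, so P^(-1) is integer; computing A P first and then P^(-1)(A P) gives [[-3, 3, 1], [2, -1, 0], [-1, -2, -3]].

[[-3, 3, 1], [2, -1, 0], [-1, -2, -3]]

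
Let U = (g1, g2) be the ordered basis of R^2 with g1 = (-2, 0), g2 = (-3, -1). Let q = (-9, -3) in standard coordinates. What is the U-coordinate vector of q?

Write q = c_1 g1 + c_2 g2 and solve for the c_i.
System: -2c_1 - 3c_2 = -9, 0c_1 - c_2 = -3; solving gives c_1 = 0, c_2 = 3.
Check: 0·g1 + 3g2 = (-9, -3).

(0, 3)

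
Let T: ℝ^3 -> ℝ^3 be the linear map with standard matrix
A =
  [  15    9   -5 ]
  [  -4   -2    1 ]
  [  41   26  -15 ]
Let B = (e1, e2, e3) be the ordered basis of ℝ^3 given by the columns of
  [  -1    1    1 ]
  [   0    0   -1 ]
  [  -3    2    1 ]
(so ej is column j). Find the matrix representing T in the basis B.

[[-3, -3, 1], [-2, 0, 1], [-1, 2, 1]]

Let P have columns e1, ..., e3. Then [T]_B = P^(-1) A P.
Here det P = 1, so P^(-1) is integer; computing A P first and then P^(-1)(A P) gives [[-3, -3, 1], [-2, 0, 1], [-1, 2, 1]].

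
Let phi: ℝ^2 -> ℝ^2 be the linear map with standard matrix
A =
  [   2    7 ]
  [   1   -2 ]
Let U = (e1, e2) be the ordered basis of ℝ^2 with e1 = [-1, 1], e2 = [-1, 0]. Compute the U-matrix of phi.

[[-3, -1], [-2, 3]]

The j-th column of [phi]_U is [phi(ej)]_U.
phi(e1) = A e1 = [5, -3] = -3e1 - 2e2, so column 1 is [-3, -2].
Repeating for e2 and assembling the columns gives [[-3, -1], [-2, 3]].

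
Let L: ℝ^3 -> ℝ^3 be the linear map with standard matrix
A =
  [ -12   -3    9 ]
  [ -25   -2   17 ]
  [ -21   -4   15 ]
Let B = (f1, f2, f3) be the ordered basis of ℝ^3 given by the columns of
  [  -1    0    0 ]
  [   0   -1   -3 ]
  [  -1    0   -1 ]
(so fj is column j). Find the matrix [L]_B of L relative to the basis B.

Let P have columns f1, ..., f3. Then [L]_B = P^(-1) A P.
Here det P = -1, so P^(-1) is integer; computing A P first and then P^(-1)(A P) gives [[-3, -3, 0], [1, 1, 2], [-3, -1, 3]].

[[-3, -3, 0], [1, 1, 2], [-3, -1, 3]]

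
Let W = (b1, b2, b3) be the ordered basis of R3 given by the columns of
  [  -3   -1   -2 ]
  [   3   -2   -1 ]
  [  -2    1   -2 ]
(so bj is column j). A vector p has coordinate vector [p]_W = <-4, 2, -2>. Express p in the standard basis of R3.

<14, -14, 14>

By definition p = -4b1 + 2b2 - 2b3.
Summing componentwise gives <14, -14, 14>.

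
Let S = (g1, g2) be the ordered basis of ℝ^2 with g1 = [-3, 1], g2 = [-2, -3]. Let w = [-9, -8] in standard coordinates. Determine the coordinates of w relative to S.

[1, 3]

Write w = c_1 g1 + c_2 g2 and solve for the c_i.
System: -3c_1 - 2c_2 = -9, c_1 - 3c_2 = -8; solving gives c_1 = 1, c_2 = 3.
Check: g1 + 3g2 = [-9, -8].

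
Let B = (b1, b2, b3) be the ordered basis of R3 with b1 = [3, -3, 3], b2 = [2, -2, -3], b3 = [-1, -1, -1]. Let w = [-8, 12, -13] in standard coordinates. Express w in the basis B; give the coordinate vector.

[-4, 1, -2]

[w]_B is the unique c with M c = w, where M has columns b1, ..., b3.
Row-reducing the augmented matrix [M | w] gives c = (-4, 1, -2).
Check: -4b1 + b2 - 2b3 = [-8, 12, -13].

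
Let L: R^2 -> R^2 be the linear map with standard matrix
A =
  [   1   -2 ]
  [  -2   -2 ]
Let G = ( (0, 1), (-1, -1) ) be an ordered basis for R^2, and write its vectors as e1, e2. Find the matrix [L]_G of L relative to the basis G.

With P the matrix whose columns are e1, e2, [L]_G = P^(-1) A P.
Column by column: L(e1) = A e1 = (-2, -2); its G-coordinates (0, 2) give column 1.
Continuing for each basis vector yields [L]_G = [[0, 3], [2, -1]].

[[0, 3], [2, -1]]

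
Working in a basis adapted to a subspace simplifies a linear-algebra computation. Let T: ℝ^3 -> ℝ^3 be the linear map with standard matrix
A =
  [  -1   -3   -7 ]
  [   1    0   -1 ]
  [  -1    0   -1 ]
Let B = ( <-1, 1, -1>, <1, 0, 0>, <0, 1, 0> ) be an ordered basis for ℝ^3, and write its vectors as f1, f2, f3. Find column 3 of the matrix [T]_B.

<0, -3, 0>

Column 3 of [T]_B is the B-coordinate vector of T(f3).
In standard coordinates T(f3) = A f3 = <-3, 0, 0>.
Converting to B: <-3, 0, 0> = 0·f1 - 3f2 + 0·f3, so the coordinate vector is <0, -3, 0>.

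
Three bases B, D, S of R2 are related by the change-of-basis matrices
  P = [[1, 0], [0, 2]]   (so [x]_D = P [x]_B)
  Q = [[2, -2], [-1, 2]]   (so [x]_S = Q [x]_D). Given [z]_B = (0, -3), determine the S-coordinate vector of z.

(12, -12)

First [z]_D = P [z]_B = (0, -6).
Then [z]_S = Q [z]_D = (12, -12).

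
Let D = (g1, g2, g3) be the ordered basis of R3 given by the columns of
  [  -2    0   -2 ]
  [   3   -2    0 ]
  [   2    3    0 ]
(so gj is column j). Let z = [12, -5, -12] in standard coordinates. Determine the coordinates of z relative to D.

[-3, -2, -3]

Write z = c_1 g1 + ... + c_3 g3 and solve for the c_i.
Solving this 3x3 system gives c = (-3, -2, -3).
Check: -3g1 - 2g2 - 3g3 = [12, -5, -12].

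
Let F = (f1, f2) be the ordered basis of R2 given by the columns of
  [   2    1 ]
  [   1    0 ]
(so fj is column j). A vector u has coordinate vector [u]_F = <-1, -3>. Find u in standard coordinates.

By definition u = -f1 - 3f2.
Summing componentwise gives <-5, -1>.

<-5, -1>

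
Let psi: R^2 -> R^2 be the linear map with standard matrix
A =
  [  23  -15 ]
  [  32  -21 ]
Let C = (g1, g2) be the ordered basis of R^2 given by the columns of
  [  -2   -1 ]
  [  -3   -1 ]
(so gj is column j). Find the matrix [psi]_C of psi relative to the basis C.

[[0, 3], [1, 2]]

The j-th column of [psi]_C is [psi(gj)]_C.
psi(g1) = A g1 = [-1, -1] = 0·g1 + g2, so column 1 is [0, 1].
Repeating for g2 and assembling the columns gives [[0, 3], [1, 2]].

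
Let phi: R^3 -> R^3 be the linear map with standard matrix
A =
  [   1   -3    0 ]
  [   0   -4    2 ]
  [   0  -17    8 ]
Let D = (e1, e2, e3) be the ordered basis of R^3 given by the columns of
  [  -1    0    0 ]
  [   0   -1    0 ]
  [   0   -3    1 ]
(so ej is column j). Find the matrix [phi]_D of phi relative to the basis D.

Let P have columns e1, ..., e3. Then [phi]_D = P^(-1) A P.
Here det P = 1, so P^(-1) is integer; computing A P first and then P^(-1)(A P) gives [[1, -3, 0], [0, 2, -2], [0, -1, 2]].

[[1, -3, 0], [0, 2, -2], [0, -1, 2]]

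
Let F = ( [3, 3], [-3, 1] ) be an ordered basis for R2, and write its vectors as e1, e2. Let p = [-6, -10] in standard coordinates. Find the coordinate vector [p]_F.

[-3, -1]

We seek scalars with c_1 e1 + c_2 e2 = p; equivalently solve M c = p where the columns of M are e1, e2.
System: 3c_1 - 3c_2 = -6, 3c_1 + c_2 = -10; solving gives c_1 = -3, c_2 = -1.
Check: -3e1 - e2 = [-6, -10].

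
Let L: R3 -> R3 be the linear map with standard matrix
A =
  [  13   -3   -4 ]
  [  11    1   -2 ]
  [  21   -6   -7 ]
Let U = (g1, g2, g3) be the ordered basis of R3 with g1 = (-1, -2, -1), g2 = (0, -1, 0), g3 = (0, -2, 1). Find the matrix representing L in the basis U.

Let P have columns g1, ..., g3. Then [L]_U = P^(-1) A P.
Here det P = 1, so P^(-1) is integer; computing A P first and then P^(-1)(A P) gives [[3, -3, -2], [3, 1, 2], [1, 3, 3]].

[[3, -3, -2], [3, 1, 2], [1, 3, 3]]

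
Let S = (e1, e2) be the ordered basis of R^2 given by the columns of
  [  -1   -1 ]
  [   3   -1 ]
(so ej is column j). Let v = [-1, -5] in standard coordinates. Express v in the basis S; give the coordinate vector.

[-1, 2]

[v]_S is the unique c with M c = v, where M has columns e1, e2.
System: -c_1 - c_2 = -1, 3c_1 - c_2 = -5; solving gives c_1 = -1, c_2 = 2.
Check: -e1 + 2e2 = [-1, -5].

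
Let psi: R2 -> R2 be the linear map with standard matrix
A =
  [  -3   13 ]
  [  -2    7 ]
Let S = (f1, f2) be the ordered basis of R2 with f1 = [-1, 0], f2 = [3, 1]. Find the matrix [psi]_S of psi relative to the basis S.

[[3, -1], [2, 1]]

With P the matrix whose columns are f1, f2, [psi]_S = P^(-1) A P.
Column by column: psi(f1) = A f1 = [3, 2]; its S-coordinates [3, 2] give column 1.
Continuing for each basis vector yields [psi]_S = [[3, -1], [2, 1]].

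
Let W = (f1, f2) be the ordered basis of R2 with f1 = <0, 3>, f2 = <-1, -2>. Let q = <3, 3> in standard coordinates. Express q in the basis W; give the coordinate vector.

<-1, -3>

Write q = c_1 f1 + c_2 f2 and solve for the c_i.
System: 0c_1 - c_2 = 3, 3c_1 - 2c_2 = 3; solving gives c_1 = -1, c_2 = -3.
Check: -f1 - 3f2 = <3, 3>.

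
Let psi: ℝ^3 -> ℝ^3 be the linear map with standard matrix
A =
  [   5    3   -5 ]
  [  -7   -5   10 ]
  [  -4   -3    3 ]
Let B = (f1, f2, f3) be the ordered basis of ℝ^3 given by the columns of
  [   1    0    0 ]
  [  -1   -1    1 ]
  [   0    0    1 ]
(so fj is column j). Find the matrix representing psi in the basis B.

With P the matrix whose columns are f1, ..., f3, [psi]_B = P^(-1) A P.
Column by column: psi(f1) = A f1 = [2, -2, -1]; its B-coordinates [2, -1, -1] give column 1.
Continuing for each basis vector yields [psi]_B = [[2, -3, -2], [-1, 1, -3], [-1, 3, 0]].

[[2, -3, -2], [-1, 1, -3], [-1, 3, 0]]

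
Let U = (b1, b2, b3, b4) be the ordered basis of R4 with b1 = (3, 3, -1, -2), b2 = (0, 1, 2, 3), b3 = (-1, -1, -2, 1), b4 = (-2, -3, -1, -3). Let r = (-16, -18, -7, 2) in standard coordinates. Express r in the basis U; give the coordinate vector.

(-2, 1, 4, 3)

We seek scalars with c_1 b1 + ... + c_4 b4 = r; equivalently solve M c = r where the columns of M are b1, ..., b4.
Row-reducing the augmented matrix [M | r] gives c = (-2, 1, 4, 3).
Check: -2b1 + b2 + 4b3 + 3b4 = (-16, -18, -7, 2).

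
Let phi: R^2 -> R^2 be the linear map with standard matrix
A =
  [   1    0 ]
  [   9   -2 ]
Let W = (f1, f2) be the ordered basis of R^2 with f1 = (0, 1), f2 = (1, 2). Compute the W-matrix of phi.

The j-th column of [phi]_W is [phi(fj)]_W.
phi(f1) = A f1 = (0, -2) = -2f1 + 0·f2, so column 1 is (-2, 0).
Repeating for f2 and assembling the columns gives [[-2, 3], [0, 1]].

[[-2, 3], [0, 1]]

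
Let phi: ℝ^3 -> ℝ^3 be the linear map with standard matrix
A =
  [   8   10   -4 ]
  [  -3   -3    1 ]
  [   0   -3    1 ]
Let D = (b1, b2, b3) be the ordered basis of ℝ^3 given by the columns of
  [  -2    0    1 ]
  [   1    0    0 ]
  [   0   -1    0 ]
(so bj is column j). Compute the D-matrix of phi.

[[3, -1, -3], [3, 1, 0], [0, 2, 2]]

Let P have columns b1, ..., b3. Then [phi]_D = P^(-1) A P.
Here det P = -1, so P^(-1) is integer; computing A P first and then P^(-1)(A P) gives [[3, -1, -3], [3, 1, 0], [0, 2, 2]].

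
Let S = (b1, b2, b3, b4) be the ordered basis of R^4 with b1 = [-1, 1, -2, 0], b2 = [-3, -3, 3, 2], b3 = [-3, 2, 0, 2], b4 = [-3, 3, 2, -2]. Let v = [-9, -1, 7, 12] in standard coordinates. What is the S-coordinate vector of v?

[-3, 1, 4, -1]

[v]_S is the unique c with M c = v, where M has columns b1, ..., b4.
Solving this 4x4 system gives c = (-3, 1, 4, -1).
Check: -3b1 + b2 + 4b3 - b4 = [-9, -1, 7, 12].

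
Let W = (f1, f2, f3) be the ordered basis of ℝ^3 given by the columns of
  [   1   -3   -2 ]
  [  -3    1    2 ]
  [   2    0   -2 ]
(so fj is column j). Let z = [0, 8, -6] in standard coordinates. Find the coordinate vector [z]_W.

[z]_W is the unique c with M c = z, where M has columns f1, ..., f3.
Gaussian elimination on [M | z] yields c = (-3, -1, 0).
Check: -3f1 - f2 + 0·f3 = [0, 8, -6].

[-3, -1, 0]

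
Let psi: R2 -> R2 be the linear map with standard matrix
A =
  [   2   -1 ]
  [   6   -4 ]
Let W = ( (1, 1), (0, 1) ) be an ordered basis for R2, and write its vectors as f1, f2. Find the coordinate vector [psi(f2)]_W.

Compute psi(f2) = A f2 = (-1, -4) in standard coordinates.
Then write this in W-coordinates: solve for y in y_1 f1 + y_2 f2 = (-1, -4).
This gives y = (-1, -3), which is column 2 of [psi]_W.

(-1, -3)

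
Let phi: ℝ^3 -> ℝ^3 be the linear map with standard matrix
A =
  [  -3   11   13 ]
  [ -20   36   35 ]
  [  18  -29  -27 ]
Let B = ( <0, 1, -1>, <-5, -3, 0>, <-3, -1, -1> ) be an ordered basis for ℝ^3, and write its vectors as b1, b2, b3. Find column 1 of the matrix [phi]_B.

<3, 1, -1>

Column 1 of [phi]_B is the B-coordinate vector of phi(b1).
In standard coordinates phi(b1) = A b1 = <-2, 1, -2>.
Converting to B: <-2, 1, -2> = 3b1 + b2 - b3, so the coordinate vector is <3, 1, -1>.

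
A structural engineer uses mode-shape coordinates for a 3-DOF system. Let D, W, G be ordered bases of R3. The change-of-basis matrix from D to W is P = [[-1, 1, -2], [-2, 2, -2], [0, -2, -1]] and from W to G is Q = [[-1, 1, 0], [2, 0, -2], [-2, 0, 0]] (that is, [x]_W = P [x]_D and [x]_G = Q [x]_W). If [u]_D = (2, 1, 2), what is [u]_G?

(-1, -2, 10)

First [u]_W = P [u]_D = (-5, -6, -4).
Then [u]_G = Q [u]_W = (-1, -2, 10).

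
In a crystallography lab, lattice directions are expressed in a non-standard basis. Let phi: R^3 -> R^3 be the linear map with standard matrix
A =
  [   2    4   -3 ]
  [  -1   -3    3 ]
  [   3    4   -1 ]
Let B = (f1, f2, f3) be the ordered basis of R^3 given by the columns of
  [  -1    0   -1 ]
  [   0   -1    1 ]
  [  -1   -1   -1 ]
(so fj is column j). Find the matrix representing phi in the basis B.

[[-2, -1, -3], [3, 2, 3], [1, 2, -2]]

The j-th column of [phi]_B is [phi(fj)]_B.
phi(f1) = A f1 = [1, -2, -2] = -2f1 + 3f2 + f3, so column 1 is [-2, 3, 1].
Repeating for f2, f3 and assembling the columns gives [[-2, -1, -3], [3, 2, 3], [1, 2, -2]].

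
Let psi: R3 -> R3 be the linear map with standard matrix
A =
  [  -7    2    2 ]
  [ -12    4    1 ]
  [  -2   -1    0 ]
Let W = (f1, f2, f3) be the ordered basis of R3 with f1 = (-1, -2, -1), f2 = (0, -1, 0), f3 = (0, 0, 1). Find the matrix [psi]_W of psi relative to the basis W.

The j-th column of [psi]_W is [psi(fj)]_W.
psi(f1) = A f1 = (1, 3, 4) = -f1 - f2 + 3f3, so column 1 is (-1, -1, 3).
Repeating for f2, f3 and assembling the columns gives [[-1, 2, -2], [-1, 0, 3], [3, 3, -2]].

[[-1, 2, -2], [-1, 0, 3], [3, 3, -2]]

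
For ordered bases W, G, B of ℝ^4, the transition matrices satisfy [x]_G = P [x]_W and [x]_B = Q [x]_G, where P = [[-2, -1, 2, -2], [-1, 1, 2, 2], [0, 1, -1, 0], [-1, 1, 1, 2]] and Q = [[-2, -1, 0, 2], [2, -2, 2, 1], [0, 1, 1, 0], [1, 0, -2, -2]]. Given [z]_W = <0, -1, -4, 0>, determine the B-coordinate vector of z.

First [z]_G = P [z]_W = <-7, -9, 3, -5>.
Then [z]_B = Q [z]_G = <13, 5, -6, -3>.

<13, 5, -6, -3>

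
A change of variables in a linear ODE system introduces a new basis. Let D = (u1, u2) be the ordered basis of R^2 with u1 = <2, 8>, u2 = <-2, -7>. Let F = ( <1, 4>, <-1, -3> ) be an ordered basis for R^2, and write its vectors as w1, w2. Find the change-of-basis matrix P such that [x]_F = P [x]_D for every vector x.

[[2, -1], [0, 1]]

Take x = uj: its D-coordinates are the j-th standard unit vector, so P e_j — column j of P — equals [uj]_F.
u1 = 2w1 + 0·w2, giving column 1 = <2, 0>; repeating for each j gives P = [[2, -1], [0, 1]].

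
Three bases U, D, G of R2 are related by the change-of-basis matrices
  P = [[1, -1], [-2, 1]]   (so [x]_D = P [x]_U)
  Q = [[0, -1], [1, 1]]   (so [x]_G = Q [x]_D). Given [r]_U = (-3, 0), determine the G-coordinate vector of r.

Composing the changes, [r]_G = Q P [r]_U.
Q P = [[2, -1], [-1, 0]]; applying this to (-3, 0) gives (-6, 3).

(-6, 3)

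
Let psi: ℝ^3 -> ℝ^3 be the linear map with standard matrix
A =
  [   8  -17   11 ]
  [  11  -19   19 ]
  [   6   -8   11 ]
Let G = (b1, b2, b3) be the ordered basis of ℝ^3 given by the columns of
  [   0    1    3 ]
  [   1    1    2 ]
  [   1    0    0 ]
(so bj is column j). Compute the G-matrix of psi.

[[3, -2, 2], [3, 0, -1], [-3, -3, -3]]

The j-th column of [psi]_G is [psi(bj)]_G.
psi(b1) = A b1 = <-6, 0, 3> = 3b1 + 3b2 - 3b3, so column 1 is <3, 3, -3>.
Repeating for b2, b3 and assembling the columns gives [[3, -2, 2], [3, 0, -1], [-3, -3, -3]].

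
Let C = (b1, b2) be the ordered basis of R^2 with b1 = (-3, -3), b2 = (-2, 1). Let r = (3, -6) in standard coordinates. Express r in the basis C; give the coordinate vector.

We seek scalars with c_1 b1 + c_2 b2 = r; equivalently solve M c = r where the columns of M are b1, b2.
System: -3c_1 - 2c_2 = 3, -3c_1 + c_2 = -6; solving gives c_1 = 1, c_2 = -3.
Check: b1 - 3b2 = (3, -6).

(1, -3)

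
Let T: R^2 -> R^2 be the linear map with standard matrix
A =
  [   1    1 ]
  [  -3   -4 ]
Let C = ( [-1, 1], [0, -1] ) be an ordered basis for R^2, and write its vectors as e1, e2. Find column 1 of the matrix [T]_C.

Compute T(e1) = A e1 = [0, -1] in standard coordinates.
Then write this in C-coordinates: solve for y in y_1 e1 + y_2 e2 = [0, -1].
This gives y = [0, 1], which is column 1 of [T]_C.

[0, 1]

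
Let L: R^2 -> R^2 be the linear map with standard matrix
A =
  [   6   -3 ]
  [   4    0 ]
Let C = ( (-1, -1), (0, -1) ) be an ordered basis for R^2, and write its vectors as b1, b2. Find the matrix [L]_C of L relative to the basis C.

[[3, -3], [1, 3]]

Let P have columns b1, b2. Then [L]_C = P^(-1) A P.
Here det P = 1, so P^(-1) is integer; computing A P first and then P^(-1)(A P) gives [[3, -3], [1, 3]].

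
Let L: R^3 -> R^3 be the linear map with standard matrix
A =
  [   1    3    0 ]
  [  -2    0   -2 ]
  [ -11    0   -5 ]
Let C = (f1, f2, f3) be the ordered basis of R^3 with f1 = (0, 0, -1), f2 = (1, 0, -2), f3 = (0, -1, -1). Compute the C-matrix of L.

[[-3, 1, 3], [0, 1, -3], [-2, -2, -2]]

With P the matrix whose columns are f1, ..., f3, [L]_C = P^(-1) A P.
Column by column: L(f1) = A f1 = (0, 2, 5); its C-coordinates (-3, 0, -2) give column 1.
Continuing for each basis vector yields [L]_C = [[-3, 1, 3], [0, 1, -3], [-2, -2, -2]].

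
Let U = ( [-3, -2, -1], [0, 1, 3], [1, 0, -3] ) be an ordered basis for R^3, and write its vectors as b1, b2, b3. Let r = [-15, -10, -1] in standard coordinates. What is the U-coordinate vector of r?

Write r = c_1 b1 + ... + c_3 b3 and solve for the c_i.
Row-reducing the augmented matrix [M | r] gives c = (4, -2, -3).
Check: 4b1 - 2b2 - 3b3 = [-15, -10, -1].

[4, -2, -3]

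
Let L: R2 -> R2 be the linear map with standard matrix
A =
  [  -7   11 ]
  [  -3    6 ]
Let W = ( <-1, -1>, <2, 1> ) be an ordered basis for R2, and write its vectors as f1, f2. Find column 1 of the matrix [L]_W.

<2, -1>

Column 1 of [L]_W is the W-coordinate vector of L(f1).
In standard coordinates L(f1) = A f1 = <-4, -3>.
Converting to W: <-4, -3> = 2f1 - f2, so the coordinate vector is <2, -1>.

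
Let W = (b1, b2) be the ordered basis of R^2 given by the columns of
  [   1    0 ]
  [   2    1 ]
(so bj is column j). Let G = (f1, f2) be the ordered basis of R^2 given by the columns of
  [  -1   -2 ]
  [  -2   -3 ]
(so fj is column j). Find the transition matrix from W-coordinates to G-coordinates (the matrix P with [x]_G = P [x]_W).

[[-1, -2], [0, 1]]

Column j of P is [bj]_G, since P maps W-coordinates to G-coordinates.
Expressing b1 in G: b1 = -f1 + 0·f2, so column 1 of P is <-1, 0>.
Doing the same for each bj gives P = [[-1, -2], [0, 1]].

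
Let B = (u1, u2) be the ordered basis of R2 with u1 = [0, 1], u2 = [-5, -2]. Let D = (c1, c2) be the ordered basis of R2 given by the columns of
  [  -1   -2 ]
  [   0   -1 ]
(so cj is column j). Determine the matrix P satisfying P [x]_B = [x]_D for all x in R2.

Column j of P is [uj]_D, since P maps B-coordinates to D-coordinates.
Expressing u1 in D: u1 = 2c1 - c2, so column 1 of P is [2, -1].
Doing the same for each uj gives P = [[2, 1], [-1, 2]].

[[2, 1], [-1, 2]]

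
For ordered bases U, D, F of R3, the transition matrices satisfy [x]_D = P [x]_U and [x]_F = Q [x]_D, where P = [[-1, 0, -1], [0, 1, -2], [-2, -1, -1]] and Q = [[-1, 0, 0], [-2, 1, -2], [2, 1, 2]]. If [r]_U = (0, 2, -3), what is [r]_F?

(-3, 0, 16)

First [r]_D = P [r]_U = (3, 8, 1).
Then [r]_F = Q [r]_D = (-3, 0, 16).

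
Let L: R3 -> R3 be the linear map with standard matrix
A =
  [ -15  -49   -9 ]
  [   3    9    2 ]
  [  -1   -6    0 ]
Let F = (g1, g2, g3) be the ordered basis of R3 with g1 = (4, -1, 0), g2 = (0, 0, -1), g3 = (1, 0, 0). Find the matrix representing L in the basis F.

The j-th column of [L]_F is [L(gj)]_F.
L(g1) = A g1 = (-11, 3, 2) = -3g1 - 2g2 + g3, so column 1 is (-3, -2, 1).
Repeating for g2, g3 and assembling the columns gives [[-3, 2, -3], [-2, 0, 1], [1, 1, -3]].

[[-3, 2, -3], [-2, 0, 1], [1, 1, -3]]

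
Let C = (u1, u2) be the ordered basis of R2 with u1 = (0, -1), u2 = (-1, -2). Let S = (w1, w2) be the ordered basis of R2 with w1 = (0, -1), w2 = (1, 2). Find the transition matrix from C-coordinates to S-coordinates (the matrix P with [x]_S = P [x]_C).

[[1, 0], [0, -1]]

Column j of P is [uj]_S, since P maps C-coordinates to S-coordinates.
Expressing u1 in S: u1 = w1 + 0·w2, so column 1 of P is (1, 0).
Doing the same for each uj gives P = [[1, 0], [0, -1]].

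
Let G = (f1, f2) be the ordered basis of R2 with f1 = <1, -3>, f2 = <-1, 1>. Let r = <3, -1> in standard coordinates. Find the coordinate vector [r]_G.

<-1, -4>

We seek scalars with c_1 f1 + c_2 f2 = r; equivalently solve M c = r where the columns of M are f1, f2.
System: c_1 - c_2 = 3, -3c_1 + c_2 = -1; solving gives c_1 = -1, c_2 = -4.
Check: -f1 - 4f2 = <3, -1>.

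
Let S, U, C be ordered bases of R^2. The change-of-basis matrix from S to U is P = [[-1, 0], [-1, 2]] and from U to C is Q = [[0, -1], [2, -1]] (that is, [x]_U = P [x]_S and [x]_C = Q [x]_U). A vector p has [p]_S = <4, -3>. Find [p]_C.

Apply P to get U-coordinates <-4, -10>, then Q to get C-coordinates.
The result is [p]_C = <10, 2>.

<10, 2>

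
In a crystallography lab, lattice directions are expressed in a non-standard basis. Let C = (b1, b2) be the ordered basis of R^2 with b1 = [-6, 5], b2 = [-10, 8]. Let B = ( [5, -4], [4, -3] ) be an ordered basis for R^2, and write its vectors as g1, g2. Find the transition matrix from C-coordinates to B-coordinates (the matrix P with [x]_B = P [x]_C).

[[-2, -2], [1, 0]]

Let M have columns bj and N have columns gj. Then for every x, N [x]_B = x = M [x]_C, so P = N^(-1) M.
Since det N = 1, N^(-1) has integer entries; multiplying gives P = [[-2, -2], [1, 0]].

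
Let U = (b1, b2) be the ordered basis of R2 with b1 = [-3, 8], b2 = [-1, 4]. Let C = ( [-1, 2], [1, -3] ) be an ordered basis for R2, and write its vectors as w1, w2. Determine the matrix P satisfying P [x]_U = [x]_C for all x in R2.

[[1, -1], [-2, -2]]

Let M have columns bj and N have columns wj. Then for every x, N [x]_C = x = M [x]_U, so P = N^(-1) M.
Since det N = 1, N^(-1) has integer entries; multiplying gives P = [[1, -1], [-2, -2]].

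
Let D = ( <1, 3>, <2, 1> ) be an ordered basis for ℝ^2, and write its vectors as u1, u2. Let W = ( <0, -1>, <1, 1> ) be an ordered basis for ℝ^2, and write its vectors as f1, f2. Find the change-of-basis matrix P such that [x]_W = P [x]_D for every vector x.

[[-2, 1], [1, 2]]

Take x = uj: its D-coordinates are the j-th standard unit vector, so P e_j — column j of P — equals [uj]_W.
u1 = -2f1 + f2, giving column 1 = <-2, 1>; repeating for each j gives P = [[-2, 1], [1, 2]].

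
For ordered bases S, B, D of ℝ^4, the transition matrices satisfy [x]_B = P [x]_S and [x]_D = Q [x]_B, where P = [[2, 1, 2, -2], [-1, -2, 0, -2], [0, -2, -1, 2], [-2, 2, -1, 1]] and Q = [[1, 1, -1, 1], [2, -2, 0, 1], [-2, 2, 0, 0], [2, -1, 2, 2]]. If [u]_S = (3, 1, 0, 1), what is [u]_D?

(-5, 21, -24, 11)

Apply P to get B-coordinates (5, -7, 0, -3), then Q to get D-coordinates.
The result is [u]_D = (-5, 21, -24, 11).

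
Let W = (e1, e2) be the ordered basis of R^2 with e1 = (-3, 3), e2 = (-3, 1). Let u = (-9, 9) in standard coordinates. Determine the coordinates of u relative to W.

(3, 0)

We seek scalars with c_1 e1 + c_2 e2 = u; equivalently solve M c = u where the columns of M are e1, e2.
System: -3c_1 - 3c_2 = -9, 3c_1 + c_2 = 9; solving gives c_1 = 3, c_2 = 0.
Check: 3e1 + 0·e2 = (-9, 9).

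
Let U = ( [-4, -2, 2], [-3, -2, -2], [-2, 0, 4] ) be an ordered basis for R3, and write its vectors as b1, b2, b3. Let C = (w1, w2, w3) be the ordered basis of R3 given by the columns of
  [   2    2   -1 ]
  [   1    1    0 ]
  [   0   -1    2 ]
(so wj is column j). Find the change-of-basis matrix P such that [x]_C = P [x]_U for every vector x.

[[0, -2, 0], [-2, 0, 0], [0, -1, 2]]

Let M have columns bj and N have columns wj. Then for every x, N [x]_C = x = M [x]_U, so P = N^(-1) M.
Since det N = 1, N^(-1) has integer entries; multiplying gives P = [[0, -2, 0], [-2, 0, 0], [0, -1, 2]].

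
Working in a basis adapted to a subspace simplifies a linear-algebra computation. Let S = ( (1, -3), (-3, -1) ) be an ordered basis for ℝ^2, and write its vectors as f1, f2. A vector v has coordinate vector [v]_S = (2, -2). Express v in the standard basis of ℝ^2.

v = M [v]_S, where M has columns f1, f2.
Carrying out the matrix-vector product, v = (8, -4).

(8, -4)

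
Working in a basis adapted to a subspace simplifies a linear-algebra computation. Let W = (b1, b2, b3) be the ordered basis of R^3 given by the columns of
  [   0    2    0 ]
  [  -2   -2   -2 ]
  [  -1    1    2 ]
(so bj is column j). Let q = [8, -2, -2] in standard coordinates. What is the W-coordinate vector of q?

Write q = c_1 b1 + ... + c_3 b3 and solve for the c_i.
Gaussian elimination on [M | q] yields c = (0, 4, -3).
Check: 0·b1 + 4b2 - 3b3 = [8, -2, -2].

[0, 4, -3]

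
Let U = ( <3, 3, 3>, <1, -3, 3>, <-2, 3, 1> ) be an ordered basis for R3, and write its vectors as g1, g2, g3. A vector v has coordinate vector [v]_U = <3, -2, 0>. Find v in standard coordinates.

The coordinates say v = 3g1 - 2g2 + 0·g3; adding the scaled basis vectors gives <7, 15, 3>.

<7, 15, 3>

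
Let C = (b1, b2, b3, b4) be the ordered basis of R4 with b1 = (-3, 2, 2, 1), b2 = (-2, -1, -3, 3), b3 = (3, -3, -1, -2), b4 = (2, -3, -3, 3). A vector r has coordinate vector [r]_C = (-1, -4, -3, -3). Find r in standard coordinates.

The coordinates say r = -b1 - 4b2 - 3b3 - 3b4; adding the scaled basis vectors gives (-4, 20, 22, -16).

(-4, 20, 22, -16)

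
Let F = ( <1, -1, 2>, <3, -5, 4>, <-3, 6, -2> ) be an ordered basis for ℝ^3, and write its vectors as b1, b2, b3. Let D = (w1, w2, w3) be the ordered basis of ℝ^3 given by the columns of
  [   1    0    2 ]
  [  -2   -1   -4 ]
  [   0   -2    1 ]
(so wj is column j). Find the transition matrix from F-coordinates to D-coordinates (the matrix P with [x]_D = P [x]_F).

[[1, -1, 1], [-1, -1, 0], [0, 2, -2]]

Let M have columns bj and N have columns wj. Then for every x, N [x]_D = x = M [x]_F, so P = N^(-1) M.
Since det N = -1, N^(-1) has integer entries; multiplying gives P = [[1, -1, 1], [-1, -1, 0], [0, 2, -2]].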